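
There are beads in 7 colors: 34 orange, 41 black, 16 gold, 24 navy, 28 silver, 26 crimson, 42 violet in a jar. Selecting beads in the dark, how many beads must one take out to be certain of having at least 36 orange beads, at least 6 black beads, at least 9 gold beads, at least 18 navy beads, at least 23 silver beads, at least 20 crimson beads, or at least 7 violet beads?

112

The worst case stops just short of every target: all 34 orange, 5 black, 8 gold, 17 navy, 22 silver, 19 crimson, 6 violet — 34 + 5 + 8 + 17 + 22 + 19 + 6 = 111 beads.
One more bead must push some color to its target, so 111 + 1 = 112.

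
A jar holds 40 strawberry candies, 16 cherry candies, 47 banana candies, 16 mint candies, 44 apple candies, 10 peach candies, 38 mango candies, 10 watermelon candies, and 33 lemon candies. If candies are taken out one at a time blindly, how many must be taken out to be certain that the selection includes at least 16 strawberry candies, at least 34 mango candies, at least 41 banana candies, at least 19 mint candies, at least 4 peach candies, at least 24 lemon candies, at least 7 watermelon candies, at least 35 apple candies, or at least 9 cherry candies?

179

The worst case stops just short of every target: 15 strawberry, 8 cherry, 40 banana, all 16 mint, 34 apple, 3 peach, 33 mango, 6 watermelon, 23 lemon — 15 + 8 + 40 + 16 + 34 + 3 + 33 + 6 + 23 = 178 candies.
One more candy must push some flavor to its target, so 178 + 1 = 179.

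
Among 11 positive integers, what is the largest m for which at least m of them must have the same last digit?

2

There are 10 possible last digits, which serve as the pigeonholes.
If each of the 10 possible last digits held at most 1, the total would be at most 10 × 1 = 10 < 11, a contradiction.
So at least one holds ⌈11/10⌉ = 2.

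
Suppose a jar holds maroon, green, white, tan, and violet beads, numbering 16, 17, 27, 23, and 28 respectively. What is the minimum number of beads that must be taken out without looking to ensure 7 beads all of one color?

The worst case takes 6 beads of each color without reaching 7 of any: 5 × 6 = 30.
The next bead must bring some color to 7, so 30 + 1 = 31.

31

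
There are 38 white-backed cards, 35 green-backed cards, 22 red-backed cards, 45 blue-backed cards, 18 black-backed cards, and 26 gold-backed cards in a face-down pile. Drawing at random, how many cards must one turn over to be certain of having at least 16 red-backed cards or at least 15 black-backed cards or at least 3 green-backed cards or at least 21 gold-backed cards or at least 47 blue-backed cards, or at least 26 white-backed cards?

The worst case stops just short of every target: 25 white-backed, 2 green-backed, 15 red-backed, all 45 blue-backed, 14 black-backed, 20 gold-backed — 25 + 2 + 15 + 45 + 14 + 20 = 121 cards.
One more card must push some back color to its target, so 121 + 1 = 122.

122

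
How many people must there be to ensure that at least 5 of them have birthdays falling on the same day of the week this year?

There are 7 days of the week acting as pigeonholes.
With 7 × 4 = 28 people we could place exactly 4 in each, with no class reaching 5.
One more forces some class to hold 5, so 28 + 1 = 29.

29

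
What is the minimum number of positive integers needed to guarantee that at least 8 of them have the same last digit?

71

There are 10 possible last digits acting as pigeonholes.
With 10 × 7 = 70 positive integers we could place exactly 7 in each, with no class reaching 8.
One more forces some class to hold 8, so 70 + 1 = 71.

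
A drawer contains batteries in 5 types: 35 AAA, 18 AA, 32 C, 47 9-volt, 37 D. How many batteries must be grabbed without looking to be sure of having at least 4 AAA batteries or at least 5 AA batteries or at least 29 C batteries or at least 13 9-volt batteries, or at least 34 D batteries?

The worst case stops just short of every target: 3 AAA, 4 AA, 28 C, 12 9-volt, 33 D — 3 + 4 + 28 + 12 + 33 = 80 batteries.
One more battery must push some type to its target, so 80 + 1 = 81.

81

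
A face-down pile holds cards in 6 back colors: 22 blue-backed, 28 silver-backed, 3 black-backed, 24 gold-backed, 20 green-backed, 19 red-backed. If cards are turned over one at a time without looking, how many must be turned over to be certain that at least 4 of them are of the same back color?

19

The worst case takes 3 cards of each back color without reaching 4 of any: 6 × 3 = 18.
The next card must bring some back color to 4, so 18 + 1 = 19.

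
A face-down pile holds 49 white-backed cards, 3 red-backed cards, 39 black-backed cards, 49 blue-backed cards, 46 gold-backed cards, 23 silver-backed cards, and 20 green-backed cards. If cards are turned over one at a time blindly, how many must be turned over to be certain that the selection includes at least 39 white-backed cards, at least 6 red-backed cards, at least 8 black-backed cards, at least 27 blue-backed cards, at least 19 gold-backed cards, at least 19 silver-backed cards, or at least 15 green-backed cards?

The worst case stops just short of every target: 38 white-backed, all 3 red-backed, 7 black-backed, 26 blue-backed, 18 gold-backed, 18 silver-backed, 14 green-backed — 38 + 3 + 7 + 26 + 18 + 18 + 14 = 124 cards.
One more card must push some back color to its target, so 124 + 1 = 125.

125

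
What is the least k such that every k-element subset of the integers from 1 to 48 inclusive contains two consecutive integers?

Partition {1, …, 48} into 24 pairs: {1,2}, {3,4}, …, {47,48}.
Choosing 24 integers — say the 24 even numbers 2, 4, …, 48 — takes one from each pair and avoids the property.
Choosing 25 forces two into the same pair by pigeonhole, and those are consecutive. So 25.

25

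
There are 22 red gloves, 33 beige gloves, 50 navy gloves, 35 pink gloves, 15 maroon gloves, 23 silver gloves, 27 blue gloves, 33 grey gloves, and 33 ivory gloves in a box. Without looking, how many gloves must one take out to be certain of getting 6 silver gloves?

The worst case draws every non-silver glove first: 22 + 33 + 50 + 35 + 15 + 27 + 33 + 33 = 248.
The next 6 draws are then forced to be silver, giving 248 + 6 = 254.

254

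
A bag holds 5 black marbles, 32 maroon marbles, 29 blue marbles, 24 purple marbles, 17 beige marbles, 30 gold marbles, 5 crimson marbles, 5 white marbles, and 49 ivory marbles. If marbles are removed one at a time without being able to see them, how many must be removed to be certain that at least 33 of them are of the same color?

Treat the 9 colors as pigeonholes.
In the worst case we take at most 32 of each color, but all 5 black, all 29 blue, all 24 purple, all 17 beige, all 30 gold, all 5 crimson, and all 5 white (fewer than 32), giving 5 + 32 + 29 + 24 + 17 + 30 + 5 + 5 + 32 = 179.
One more marble then forces some color to 33, so 179 + 1 = 180.

180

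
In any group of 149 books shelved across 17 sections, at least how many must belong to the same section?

9

If each of the 17 sections held at most 8, the total would be at most 17 × 8 = 136 < 149, a contradiction.
So at least one holds ⌈149/17⌉ = 9.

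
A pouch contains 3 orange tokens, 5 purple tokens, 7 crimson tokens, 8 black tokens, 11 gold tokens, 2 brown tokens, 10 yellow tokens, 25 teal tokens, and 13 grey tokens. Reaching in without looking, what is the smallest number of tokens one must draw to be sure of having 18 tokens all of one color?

77

In the worst case we take at most 17 of each color, but all 3 orange, all 5 purple, all 7 crimson, all 8 black, all 11 gold, all 2 brown, all 10 yellow, and all 13 grey (fewer than 17), giving 3 + 5 + 7 + 8 + 11 + 2 + 10 + 17 + 13 = 76.
One more token then forces some color to 18, so 76 + 1 = 77.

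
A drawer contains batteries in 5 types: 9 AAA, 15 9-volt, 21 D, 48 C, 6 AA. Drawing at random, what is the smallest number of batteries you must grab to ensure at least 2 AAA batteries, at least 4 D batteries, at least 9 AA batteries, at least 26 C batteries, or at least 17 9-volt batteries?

The worst case stops just short of every target: 1 AAA, all 15 9-volt, 3 D, 25 C, all 6 AA — 1 + 15 + 3 + 25 + 6 = 50 batteries.
One more battery must push some type to its target, so 50 + 1 = 51.

51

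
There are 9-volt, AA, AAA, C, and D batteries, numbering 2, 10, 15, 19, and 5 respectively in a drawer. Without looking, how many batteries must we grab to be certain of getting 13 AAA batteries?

49

The worst case draws every non-AAA battery first: 2 + 10 + 19 + 5 = 36.
The next 13 draws are then forced to be AAA, giving 36 + 13 = 49.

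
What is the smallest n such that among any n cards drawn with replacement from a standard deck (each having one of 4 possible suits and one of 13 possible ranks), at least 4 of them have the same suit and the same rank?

157

There are 4 × 13 = 52 (suit, rank) combinations acting as pigeonholes.
With 52 × 3 = 156 cards drawn with replacement from a standard deck we could place exactly 3 in each, with no (suit, rank) pair reaching 4.
One more forces some (suit, rank) pair to hold 4, so 156 + 1 = 157.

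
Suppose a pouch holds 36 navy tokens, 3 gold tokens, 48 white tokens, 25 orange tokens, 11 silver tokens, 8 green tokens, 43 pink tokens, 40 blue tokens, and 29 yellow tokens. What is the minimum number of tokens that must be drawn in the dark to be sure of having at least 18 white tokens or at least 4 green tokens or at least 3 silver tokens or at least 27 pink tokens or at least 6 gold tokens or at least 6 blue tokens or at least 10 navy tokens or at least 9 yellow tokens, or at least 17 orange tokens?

The worst case stops just short of every target: 9 navy, all 3 gold, 17 white, 16 orange, 2 silver, 3 green, 26 pink, 5 blue, 8 yellow — 9 + 3 + 17 + 16 + 2 + 3 + 26 + 5 + 8 = 89 tokens.
One more token must push some color to its target, so 89 + 1 = 90.

90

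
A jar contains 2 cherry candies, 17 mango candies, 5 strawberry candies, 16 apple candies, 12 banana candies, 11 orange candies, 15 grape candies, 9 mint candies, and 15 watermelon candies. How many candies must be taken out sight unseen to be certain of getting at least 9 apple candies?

The worst case draws every non-apple candy first: 2 + 17 + 5 + 12 + 11 + 15 + 9 + 15 = 86.
The next 9 draws are then forced to be apple, giving 86 + 9 = 95.

95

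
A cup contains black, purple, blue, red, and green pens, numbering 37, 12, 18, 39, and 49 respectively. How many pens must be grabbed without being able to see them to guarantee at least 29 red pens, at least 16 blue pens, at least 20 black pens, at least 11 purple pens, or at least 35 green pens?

107

The worst case stops just short of every target: 19 black, 10 purple, 15 blue, 28 red, 34 green — 19 + 10 + 15 + 28 + 34 = 106 pens.
One more pen must push some ink color to its target, so 106 + 1 = 107.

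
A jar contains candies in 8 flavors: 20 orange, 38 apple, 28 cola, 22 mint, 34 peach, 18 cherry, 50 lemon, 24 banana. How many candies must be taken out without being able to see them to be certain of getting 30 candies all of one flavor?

Treat the 8 flavors as pigeonholes.
In the worst case we take at most 29 of each flavor, but all 20 orange, all 28 cola, all 22 mint, all 18 cherry, and all 24 banana (fewer than 29), giving 20 + 29 + 28 + 22 + 29 + 18 + 29 + 24 = 199.
One more candy then forces some flavor to 30, so 199 + 1 = 200.

200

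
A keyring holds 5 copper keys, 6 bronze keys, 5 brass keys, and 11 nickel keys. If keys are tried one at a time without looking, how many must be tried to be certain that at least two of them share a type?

5

Treat the 4 types as pigeonholes.
The worst case takes 1 key of each type without reaching 2 of any: 4 × 1 = 4.
The next key must bring some type to 2, so 4 + 1 = 5.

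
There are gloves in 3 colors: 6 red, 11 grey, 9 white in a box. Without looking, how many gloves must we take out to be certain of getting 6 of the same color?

16

The worst case takes 5 gloves of each color without reaching 6 of any: 3 × 5 = 15.
The next glove must bring some color to 6, so 15 + 1 = 16.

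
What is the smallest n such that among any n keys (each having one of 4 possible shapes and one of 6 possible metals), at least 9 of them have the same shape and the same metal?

There are 4 × 6 = 24 (shape, metal) combinations acting as pigeonholes.
With 24 × 8 = 192 keys we could place exactly 8 in each, with no (shape, metal) pair reaching 9.
One more forces some (shape, metal) pair to hold 9, so 192 + 1 = 193.

193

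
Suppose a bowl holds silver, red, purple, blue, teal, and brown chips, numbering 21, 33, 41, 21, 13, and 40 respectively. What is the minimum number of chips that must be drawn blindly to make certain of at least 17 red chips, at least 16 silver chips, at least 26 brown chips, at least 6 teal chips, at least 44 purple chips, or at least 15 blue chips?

The worst case stops just short of every target: 15 silver, 16 red, all 41 purple, 14 blue, 5 teal, 25 brown — 15 + 16 + 41 + 14 + 5 + 25 = 116 chips.
One more chip must push some color to its target, so 116 + 1 = 117.

117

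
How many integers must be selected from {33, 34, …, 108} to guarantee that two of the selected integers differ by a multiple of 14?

Group the integers by remainder mod 14; there are 14 residue classes, each nonempty in this range.
Choosing one from each class (14 integers) avoids any shared remainder.
One more choice must repeat a class, so two differ by a multiple of 14. Hence 14 + 1 = 15.

15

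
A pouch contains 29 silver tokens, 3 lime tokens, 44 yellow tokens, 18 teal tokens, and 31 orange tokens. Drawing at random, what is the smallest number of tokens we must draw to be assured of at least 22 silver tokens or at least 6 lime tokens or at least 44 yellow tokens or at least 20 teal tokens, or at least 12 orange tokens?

97

The worst case stops just short of every target: 21 silver, all 3 lime, 43 yellow, all 18 teal, 11 orange — 21 + 3 + 43 + 18 + 11 = 96 tokens.
One more token must push some color to its target, so 96 + 1 = 97.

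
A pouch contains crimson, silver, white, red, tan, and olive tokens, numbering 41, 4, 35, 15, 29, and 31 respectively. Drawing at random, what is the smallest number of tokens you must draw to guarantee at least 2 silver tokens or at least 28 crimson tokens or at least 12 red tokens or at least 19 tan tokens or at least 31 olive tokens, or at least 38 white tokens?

The worst case stops just short of every target: 27 crimson, 1 silver, all 35 white, 11 red, 18 tan, 30 olive — 27 + 1 + 35 + 11 + 18 + 30 = 122 tokens.
One more token must push some color to its target, so 122 + 1 = 123.

123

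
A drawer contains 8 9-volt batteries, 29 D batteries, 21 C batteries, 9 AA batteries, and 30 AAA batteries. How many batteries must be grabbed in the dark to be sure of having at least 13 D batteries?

The worst case draws every non-D battery first: 8 + 21 + 9 + 30 = 68.
The next 13 draws are then forced to be D, giving 68 + 13 = 81.

81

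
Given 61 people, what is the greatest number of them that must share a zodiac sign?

6

There are 12 zodiac signs, which serve as the pigeonholes.
If each of the 12 zodiac signs held at most 5, the total would be at most 12 × 5 = 60 < 61, a contradiction.
So at least one holds ⌈61/12⌉ = 6.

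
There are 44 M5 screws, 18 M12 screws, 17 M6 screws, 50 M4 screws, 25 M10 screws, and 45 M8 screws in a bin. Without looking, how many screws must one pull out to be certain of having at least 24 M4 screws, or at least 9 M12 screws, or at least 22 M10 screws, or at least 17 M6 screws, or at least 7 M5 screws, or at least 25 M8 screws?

Each of the 6 sizes has its own threshold; avoid all of them simultaneously.
The worst case stops just short of every target: 6 M5, 8 M12, 16 M6, 23 M4, 21 M10, 24 M8 — 6 + 8 + 16 + 23 + 21 + 24 = 98 screws.
One more screw must push some size to its target, so 98 + 1 = 99.

99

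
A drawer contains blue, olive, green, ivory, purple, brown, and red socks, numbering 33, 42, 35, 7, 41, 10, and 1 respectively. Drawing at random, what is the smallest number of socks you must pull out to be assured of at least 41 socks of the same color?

167

In the worst case we take at most 40 of each color, but all 33 blue, all 35 green, all 7 ivory, all 10 brown, and all 1 red (fewer than 40), giving 33 + 40 + 35 + 7 + 40 + 10 + 1 = 166.
One more sock then forces some color to 41, so 166 + 1 = 167.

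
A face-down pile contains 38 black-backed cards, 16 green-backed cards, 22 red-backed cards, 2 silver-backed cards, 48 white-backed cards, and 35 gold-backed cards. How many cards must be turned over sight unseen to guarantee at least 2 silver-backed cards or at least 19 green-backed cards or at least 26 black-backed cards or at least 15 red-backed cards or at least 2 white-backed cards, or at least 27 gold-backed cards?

84

The worst case stops just short of every target: 25 black-backed, all 16 green-backed, 14 red-backed, 1 silver-backed, 1 white-backed, 26 gold-backed — 25 + 16 + 14 + 1 + 1 + 26 = 83 cards.
One more card must push some back color to its target, so 83 + 1 = 84.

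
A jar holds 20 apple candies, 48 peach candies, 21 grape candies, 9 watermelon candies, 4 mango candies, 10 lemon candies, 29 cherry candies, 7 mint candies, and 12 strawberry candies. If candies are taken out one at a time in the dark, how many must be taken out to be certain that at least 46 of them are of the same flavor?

158

In the worst case we take at most 45 of each flavor, but all 20 apple, all 21 grape, all 9 watermelon, all 4 mango, all 10 lemon, all 29 cherry, all 7 mint, and all 12 strawberry (fewer than 45), giving 20 + 45 + 21 + 9 + 4 + 10 + 29 + 7 + 12 = 157.
One more candy then forces some flavor to 46, so 157 + 1 = 158.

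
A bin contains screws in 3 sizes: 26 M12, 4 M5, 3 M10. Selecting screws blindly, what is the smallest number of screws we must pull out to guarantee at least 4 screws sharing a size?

10

Treat the 3 sizes as pigeonholes.
The worst case takes 3 screws of each size without reaching 4 of any: 3 × 3 = 9.
The next screw must bring some size to 4, so 9 + 1 = 10.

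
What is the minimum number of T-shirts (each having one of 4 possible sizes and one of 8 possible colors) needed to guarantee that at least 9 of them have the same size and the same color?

There are 4 × 8 = 32 (size, color) combinations acting as pigeonholes.
With 32 × 8 = 256 T-shirts we could place exactly 8 in each, with no (size, color) pair reaching 9.
One more forces some (size, color) pair to hold 9, so 256 + 1 = 257.

257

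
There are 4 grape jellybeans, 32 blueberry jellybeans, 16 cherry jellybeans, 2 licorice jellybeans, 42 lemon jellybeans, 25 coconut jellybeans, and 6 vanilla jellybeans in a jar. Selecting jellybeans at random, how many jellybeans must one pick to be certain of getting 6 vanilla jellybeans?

The worst case draws every non-vanilla jellybean first: 4 + 32 + 16 + 2 + 42 + 25 = 121.
The next 6 draws are then forced to be vanilla, giving 121 + 6 = 127.

127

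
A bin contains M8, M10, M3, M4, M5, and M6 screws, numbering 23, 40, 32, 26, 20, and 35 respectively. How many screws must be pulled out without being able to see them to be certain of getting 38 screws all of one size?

174

In the worst case we take at most 37 of each size, but all 23 M8, all 32 M3, all 26 M4, all 20 M5, and all 35 M6 (fewer than 37), giving 23 + 37 + 32 + 26 + 20 + 35 = 173.
One more screw then forces some size to 38, so 173 + 1 = 174.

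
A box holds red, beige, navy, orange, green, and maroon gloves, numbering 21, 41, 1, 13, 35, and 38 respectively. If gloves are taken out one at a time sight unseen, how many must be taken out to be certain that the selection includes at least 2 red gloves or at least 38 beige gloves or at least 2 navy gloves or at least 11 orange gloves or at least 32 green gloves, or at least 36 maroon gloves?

116

The worst case stops just short of every target: 1 red, 37 beige, 1 navy, 10 orange, 31 green, 35 maroon — 1 + 37 + 1 + 10 + 31 + 35 = 115 gloves.
One more glove must push some color to its target, so 115 + 1 = 116.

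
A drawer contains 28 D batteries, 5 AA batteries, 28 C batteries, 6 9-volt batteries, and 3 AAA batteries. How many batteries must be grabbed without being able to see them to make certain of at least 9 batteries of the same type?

31

In the worst case we take at most 8 of each type, but all 5 AA, all 6 9-volt, and all 3 AAA (fewer than 8), giving 8 + 5 + 8 + 6 + 3 = 30.
One more battery then forces some type to 9, so 30 + 1 = 31.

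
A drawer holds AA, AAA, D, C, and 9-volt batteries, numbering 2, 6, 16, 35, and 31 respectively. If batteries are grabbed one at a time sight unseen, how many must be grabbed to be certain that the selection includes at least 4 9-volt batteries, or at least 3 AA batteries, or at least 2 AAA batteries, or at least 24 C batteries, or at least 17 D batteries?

46

The worst case stops just short of every target: 2 AA, 1 AAA, 16 D, 23 C, 3 9-volt — 2 + 1 + 16 + 23 + 3 = 45 batteries.
One more battery must push some type to its target, so 45 + 1 = 46.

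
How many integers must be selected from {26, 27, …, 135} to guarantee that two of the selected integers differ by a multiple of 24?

Use the pigeonhole principle on residue classes: group the integers by remainder mod 24; there are 24 residue classes, each nonempty in this range.
Choosing one from each class (24 integers) avoids any shared remainder.
One more choice must repeat a class, so two differ by a multiple of 24. Hence 24 + 1 = 25.

25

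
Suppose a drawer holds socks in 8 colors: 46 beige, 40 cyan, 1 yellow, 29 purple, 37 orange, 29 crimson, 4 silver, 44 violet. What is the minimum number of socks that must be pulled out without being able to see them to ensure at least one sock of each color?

The hardest color to obtain is yellow: we could draw every other sock first — 230 − 1 = 229 socks — without a single yellow one.
The next draw must be yellow, so 229 + 1 = 230.

230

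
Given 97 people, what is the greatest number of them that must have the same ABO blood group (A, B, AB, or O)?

25

There are 4 ABO blood groups, which serve as the pigeonholes.
If each of the 4 ABO blood groups held at most 24, the total would be at most 4 × 24 = 96 < 97, a contradiction.
So at least one holds ⌈97/4⌉ = 25.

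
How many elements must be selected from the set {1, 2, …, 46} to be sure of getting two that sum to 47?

24

Partition {1, …, 46} into 23 pairs: {1,46}, {2,45}, …, {23,24}.
Choosing 23 integers — say the integers 1 through 23 — takes one from each pair and avoids the property.
Choosing 24 forces two into the same pair by pigeonhole, and those sum to 47. So 24.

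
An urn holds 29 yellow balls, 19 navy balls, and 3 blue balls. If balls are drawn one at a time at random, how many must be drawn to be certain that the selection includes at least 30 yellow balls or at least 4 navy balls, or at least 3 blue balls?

The worst case stops just short of every target: 29 yellow, 3 navy, 2 blue — 29 + 3 + 2 = 34 balls.
One more ball must push some color to its target, so 34 + 1 = 35.

35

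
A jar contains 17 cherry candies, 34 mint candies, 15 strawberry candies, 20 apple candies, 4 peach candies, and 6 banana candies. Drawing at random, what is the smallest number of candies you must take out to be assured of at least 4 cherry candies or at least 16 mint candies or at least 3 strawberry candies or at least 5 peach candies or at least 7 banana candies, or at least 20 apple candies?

50

The worst case stops just short of every target: 3 cherry, 15 mint, 2 strawberry, 19 apple, 4 peach, 6 banana — 3 + 15 + 2 + 19 + 4 + 6 = 49 candies.
One more candy must push some flavor to its target, so 49 + 1 = 50.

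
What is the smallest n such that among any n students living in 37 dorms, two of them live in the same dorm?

38

There are 37 dorms acting as pigeonholes.
With 37 students we could place one in each, avoiding any repeat.
One more forces some class to hold 2, so 37 + 1 = 38.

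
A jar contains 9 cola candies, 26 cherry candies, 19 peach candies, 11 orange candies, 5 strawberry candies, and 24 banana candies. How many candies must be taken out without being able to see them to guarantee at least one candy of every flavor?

The hardest flavor to obtain is strawberry: we could draw every other candy first — 94 − 5 = 89 candies — without a single strawberry one.
The next draw must be strawberry, so 89 + 1 = 90.

90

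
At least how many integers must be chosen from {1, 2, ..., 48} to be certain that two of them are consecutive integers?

25

Partition {1, …, 48} into 24 pairs: {1,2}, {3,4}, …, {47,48}.
Choosing 24 integers — say the 24 even numbers 2, 4, …, 48 — takes one from each pair and avoids the property.
Choosing 25 forces two into the same pair by pigeonhole, and those are consecutive. So 25.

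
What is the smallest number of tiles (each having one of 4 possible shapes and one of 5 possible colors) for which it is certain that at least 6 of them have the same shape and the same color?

101

There are 4 × 5 = 20 (shape, color) combinations acting as pigeonholes.
With 20 × 5 = 100 tiles we could place exactly 5 in each, with no (shape, color) pair reaching 6.
One more forces some (shape, color) pair to hold 6, so 100 + 1 = 101.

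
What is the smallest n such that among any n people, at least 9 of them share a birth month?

97

There are 12 months of the year acting as pigeonholes.
With 12 × 8 = 96 people we could place exactly 8 in each, with no class reaching 9.
One more forces some class to hold 9, so 96 + 1 = 97.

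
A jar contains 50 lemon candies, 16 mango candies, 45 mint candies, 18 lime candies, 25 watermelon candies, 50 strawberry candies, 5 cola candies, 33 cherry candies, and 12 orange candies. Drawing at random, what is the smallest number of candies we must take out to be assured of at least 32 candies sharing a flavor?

In the worst case we take at most 31 of each flavor, but all 16 mango, all 18 lime, all 25 watermelon, all 5 cola, and all 12 orange (fewer than 31), giving 31 + 16 + 31 + 18 + 25 + 31 + 5 + 31 + 12 = 200.
One more candy then forces some flavor to 32, so 200 + 1 = 201.

201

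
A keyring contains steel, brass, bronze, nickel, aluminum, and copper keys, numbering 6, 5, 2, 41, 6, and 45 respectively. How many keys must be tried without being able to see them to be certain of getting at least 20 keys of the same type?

58

In the worst case we take at most 19 of each type, but all 6 steel, all 5 brass, all 2 bronze, and all 6 aluminum (fewer than 19), giving 6 + 5 + 2 + 19 + 6 + 19 = 57.
One more key then forces some type to 20, so 57 + 1 = 58.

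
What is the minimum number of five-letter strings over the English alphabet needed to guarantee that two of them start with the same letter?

There are 26 possible first letters acting as pigeonholes.
With 26 five-letter strings over the English alphabet we could place one in each, avoiding any repeat.
One more forces some class to hold 2, so 26 + 1 = 27.

27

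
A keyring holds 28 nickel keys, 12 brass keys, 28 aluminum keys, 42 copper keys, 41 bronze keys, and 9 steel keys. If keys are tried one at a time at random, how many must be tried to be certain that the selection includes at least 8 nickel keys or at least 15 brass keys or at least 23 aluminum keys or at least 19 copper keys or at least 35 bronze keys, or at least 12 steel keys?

The worst case stops just short of every target: 7 nickel, all 12 brass, 22 aluminum, 18 copper, 34 bronze, all 9 steel — 7 + 12 + 22 + 18 + 34 + 9 = 102 keys.
One more key must push some type to its target, so 102 + 1 = 103.

103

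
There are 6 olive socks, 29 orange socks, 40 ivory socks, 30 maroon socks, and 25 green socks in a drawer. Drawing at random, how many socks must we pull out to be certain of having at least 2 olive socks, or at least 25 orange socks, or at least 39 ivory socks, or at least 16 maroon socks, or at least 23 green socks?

101

Each of the 5 colors has its own threshold; avoid all of them simultaneously.
The worst case stops just short of every target: 1 olive, 24 orange, 38 ivory, 15 maroon, 22 green — 1 + 24 + 38 + 15 + 22 = 100 socks.
One more sock must push some color to its target, so 100 + 1 = 101.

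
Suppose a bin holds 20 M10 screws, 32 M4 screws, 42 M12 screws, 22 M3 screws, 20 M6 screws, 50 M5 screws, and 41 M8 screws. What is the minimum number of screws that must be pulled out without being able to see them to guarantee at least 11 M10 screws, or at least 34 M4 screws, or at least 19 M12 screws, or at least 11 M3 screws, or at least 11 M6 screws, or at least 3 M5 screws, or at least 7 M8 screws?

The worst case stops just short of every target: 10 M10, all 32 M4, 18 M12, 10 M3, 10 M6, 2 M5, 6 M8 — 10 + 32 + 18 + 10 + 10 + 2 + 6 = 88 screws.
One more screw must push some size to its target, so 88 + 1 = 89.

89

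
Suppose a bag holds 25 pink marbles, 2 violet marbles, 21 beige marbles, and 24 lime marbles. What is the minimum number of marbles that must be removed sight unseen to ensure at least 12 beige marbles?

63

The worst case draws every non-beige marble first: 25 + 2 + 24 = 51.
The next 12 draws are then forced to be beige, giving 51 + 12 = 63.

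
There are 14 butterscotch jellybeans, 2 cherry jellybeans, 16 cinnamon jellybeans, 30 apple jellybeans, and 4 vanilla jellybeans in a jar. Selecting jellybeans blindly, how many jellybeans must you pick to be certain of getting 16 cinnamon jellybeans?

66

The worst case draws every non-cinnamon jellybean first: 14 + 2 + 30 + 4 = 50.
The next 16 draws are then forced to be cinnamon, giving 50 + 16 = 66.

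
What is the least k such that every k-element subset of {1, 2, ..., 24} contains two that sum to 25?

Partition {1, …, 24} into 12 pairs: {1,24}, {2,23}, …, {12,13}.
Choosing 12 integers — say the integers 1 through 12 — takes one from each pair and avoids the property.
Choosing 13 forces two into the same pair by pigeonhole, and those sum to 25. So 13.

13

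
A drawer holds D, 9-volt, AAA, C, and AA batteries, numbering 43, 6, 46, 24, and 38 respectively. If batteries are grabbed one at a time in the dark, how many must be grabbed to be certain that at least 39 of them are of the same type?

Treat the 5 types as pigeonholes.
In the worst case we take at most 38 of each type, but all 6 9-volt and all 24 C (fewer than 38), giving 38 + 6 + 38 + 24 + 38 = 144.
One more battery then forces some type to 39, so 144 + 1 = 145.

145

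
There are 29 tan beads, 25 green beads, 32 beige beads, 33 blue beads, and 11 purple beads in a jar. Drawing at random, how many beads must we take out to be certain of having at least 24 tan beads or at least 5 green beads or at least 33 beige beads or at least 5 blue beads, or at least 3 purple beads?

66

The worst case stops just short of every target: 23 tan, 4 green, 32 beige, 4 blue, 2 purple — 23 + 4 + 32 + 4 + 2 = 65 beads.
One more bead must push some color to its target, so 65 + 1 = 66.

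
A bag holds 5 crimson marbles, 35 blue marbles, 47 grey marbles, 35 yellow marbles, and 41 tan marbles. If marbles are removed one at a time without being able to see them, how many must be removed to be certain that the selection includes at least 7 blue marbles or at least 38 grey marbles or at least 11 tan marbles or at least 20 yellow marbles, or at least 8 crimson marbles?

The worst case stops just short of every target: all 5 crimson, 6 blue, 37 grey, 19 yellow, 10 tan — 5 + 6 + 37 + 19 + 10 = 77 marbles.
One more marble must push some color to its target, so 77 + 1 = 78.

78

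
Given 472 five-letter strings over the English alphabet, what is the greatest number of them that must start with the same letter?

There are 26 possible first letters, which serve as the pigeonholes.
If each of the 26 possible first letters held at most 18, the total would be at most 26 × 18 = 468 < 472, a contradiction.
So at least one holds ⌈472/26⌉ = 19.

19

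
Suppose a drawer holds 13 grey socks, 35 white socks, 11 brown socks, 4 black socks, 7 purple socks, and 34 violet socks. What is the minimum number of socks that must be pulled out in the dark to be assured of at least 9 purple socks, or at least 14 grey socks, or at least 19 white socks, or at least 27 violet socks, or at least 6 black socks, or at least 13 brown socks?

80

Each of the 6 colors has its own threshold; avoid all of them simultaneously.
The worst case stops just short of every target: 13 grey, 18 white, all 11 brown, all 4 black, all 7 purple, 26 violet — 13 + 18 + 11 + 4 + 7 + 26 = 79 socks.
One more sock must push some color to its target, so 79 + 1 = 80.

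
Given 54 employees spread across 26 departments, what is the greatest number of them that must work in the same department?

The 54 employees fall into 26 departments.
If each of the 26 departments held at most 2, the total would be at most 26 × 2 = 52 < 54, a contradiction.
So at least one holds ⌈54/26⌉ = 3.

3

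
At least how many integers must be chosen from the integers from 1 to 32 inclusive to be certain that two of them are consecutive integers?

Partition {1, …, 32} into 16 pairs: {1,2}, {3,4}, …, {31,32}.
Choosing 16 integers — say the 16 even numbers 2, 4, …, 32 — takes one from each pair and avoids the property.
Choosing 17 forces two into the same pair by pigeonhole, and those are consecutive. So 17.

17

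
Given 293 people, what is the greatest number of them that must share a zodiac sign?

25

There are 12 zodiac signs, which serve as the pigeonholes.
If each of the 12 zodiac signs held at most 24, the total would be at most 12 × 24 = 288 < 293, a contradiction.
So at least one holds ⌈293/12⌉ = 25.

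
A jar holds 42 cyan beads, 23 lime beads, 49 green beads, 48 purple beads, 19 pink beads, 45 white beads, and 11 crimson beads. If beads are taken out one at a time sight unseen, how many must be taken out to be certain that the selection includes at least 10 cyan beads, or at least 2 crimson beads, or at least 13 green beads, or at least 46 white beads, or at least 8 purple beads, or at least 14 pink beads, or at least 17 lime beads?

Each of the 7 colors has its own threshold; avoid all of them simultaneously.
The worst case stops just short of every target: 9 cyan, 16 lime, 12 green, 7 purple, 13 pink, 45 white, 1 crimson — 9 + 16 + 12 + 7 + 13 + 45 + 1 = 103 beads.
One more bead must push some color to its target, so 103 + 1 = 104.

104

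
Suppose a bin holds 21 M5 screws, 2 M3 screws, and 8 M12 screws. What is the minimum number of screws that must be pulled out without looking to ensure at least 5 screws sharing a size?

In the worst case we take at most 4 of each size, but all 2 M3 (fewer than 4), giving 4 + 2 + 4 = 10.
One more screw then forces some size to 5, so 10 + 1 = 11.

11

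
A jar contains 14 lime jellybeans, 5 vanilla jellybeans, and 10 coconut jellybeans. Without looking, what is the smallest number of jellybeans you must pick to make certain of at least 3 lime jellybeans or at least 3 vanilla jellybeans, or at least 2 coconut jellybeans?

6

The worst case stops just short of every target: 2 lime, 2 vanilla, 1 coconut — 2 + 2 + 1 = 5 jellybeans.
One more jellybean must push some flavor to its target, so 5 + 1 = 6.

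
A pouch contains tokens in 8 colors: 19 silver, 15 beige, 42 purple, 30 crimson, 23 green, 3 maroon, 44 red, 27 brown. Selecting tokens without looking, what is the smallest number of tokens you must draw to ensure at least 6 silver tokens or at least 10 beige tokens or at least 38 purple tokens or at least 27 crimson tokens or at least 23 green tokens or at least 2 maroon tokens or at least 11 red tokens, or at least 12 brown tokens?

122

The worst case stops just short of every target: 5 silver, 9 beige, 37 purple, 26 crimson, 22 green, 1 maroon, 10 red, 11 brown — 5 + 9 + 37 + 26 + 22 + 1 + 10 + 11 = 121 tokens.
One more token must push some color to its target, so 121 + 1 = 122.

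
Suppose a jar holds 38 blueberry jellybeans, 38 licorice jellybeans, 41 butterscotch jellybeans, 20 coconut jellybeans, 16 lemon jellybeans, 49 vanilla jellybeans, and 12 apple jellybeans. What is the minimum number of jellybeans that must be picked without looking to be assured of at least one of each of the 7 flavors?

203

The hardest flavor to obtain is apple: we could draw every other jellybean first — 214 − 12 = 202 jellybeans — without a single apple one.
The next draw must be apple, so 202 + 1 = 203.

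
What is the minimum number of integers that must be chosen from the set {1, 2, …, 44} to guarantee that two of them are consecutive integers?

Partition {1, …, 44} into 22 pairs: {1,2}, {3,4}, …, {43,44}.
Choosing 22 integers — say the 22 even numbers 2, 4, …, 44 — takes one from each pair and avoids the property.
Choosing 23 forces two into the same pair by pigeonhole, and those are consecutive. So 23.

23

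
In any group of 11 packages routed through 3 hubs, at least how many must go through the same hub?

4

If each of the 3 hubs held at most 3, the total would be at most 3 × 3 = 9 < 11, a contradiction.
So at least one holds ⌈11/3⌉ = 4.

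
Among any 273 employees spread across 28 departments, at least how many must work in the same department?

The 273 employees fall into 28 departments.
If each of the 28 departments held at most 9, the total would be at most 28 × 9 = 252 < 273, a contradiction.
So at least one holds ⌈273/28⌉ = 10.

10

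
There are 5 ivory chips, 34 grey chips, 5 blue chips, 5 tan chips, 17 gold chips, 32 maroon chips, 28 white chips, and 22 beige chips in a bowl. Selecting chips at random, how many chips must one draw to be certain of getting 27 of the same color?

In the worst case we take at most 26 of each color, but all 5 ivory, all 5 blue, all 5 tan, all 17 gold, and all 22 beige (fewer than 26), giving 5 + 26 + 5 + 5 + 17 + 26 + 26 + 22 = 132.
One more chip then forces some color to 27, so 132 + 1 = 133.

133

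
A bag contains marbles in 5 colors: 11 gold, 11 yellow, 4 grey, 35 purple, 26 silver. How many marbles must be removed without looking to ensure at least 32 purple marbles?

To avoid purple marbles as long as possible, exhaust the other 4 colors first.
The worst case draws every non-purple marble first: 11 + 11 + 4 + 26 = 52.
The next 32 draws are then forced to be purple, giving 52 + 32 = 84.

84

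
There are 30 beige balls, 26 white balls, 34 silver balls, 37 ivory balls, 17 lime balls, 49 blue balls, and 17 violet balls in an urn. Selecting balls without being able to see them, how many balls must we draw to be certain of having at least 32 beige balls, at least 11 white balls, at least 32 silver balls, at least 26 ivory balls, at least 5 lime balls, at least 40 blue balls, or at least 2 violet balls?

Each of the 7 colors has its own threshold; avoid all of them simultaneously.
The worst case stops just short of every target: all 30 beige, 10 white, 31 silver, 25 ivory, 4 lime, 39 blue, 1 violet — 30 + 10 + 31 + 25 + 4 + 39 + 1 = 140 balls.
One more ball must push some color to its target, so 140 + 1 = 141.

141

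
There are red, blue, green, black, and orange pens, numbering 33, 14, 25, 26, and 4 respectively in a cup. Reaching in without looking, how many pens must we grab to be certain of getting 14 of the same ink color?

Treat the 5 ink colors as pigeonholes.
In the worst case we take at most 13 of each ink color, but all 4 orange (fewer than 13), giving 13 + 13 + 13 + 13 + 4 = 56.
One more pen then forces some ink color to 14, so 56 + 1 = 57.

57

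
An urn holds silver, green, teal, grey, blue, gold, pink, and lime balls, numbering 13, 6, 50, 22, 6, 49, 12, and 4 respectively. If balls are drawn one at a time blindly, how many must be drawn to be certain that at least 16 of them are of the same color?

87

Treat the 8 colors as pigeonholes.
In the worst case we take at most 15 of each color, but all 13 silver, all 6 green, all 6 blue, all 12 pink, and all 4 lime (fewer than 15), giving 13 + 6 + 15 + 15 + 6 + 15 + 12 + 4 = 86.
One more ball then forces some color to 16, so 86 + 1 = 87.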